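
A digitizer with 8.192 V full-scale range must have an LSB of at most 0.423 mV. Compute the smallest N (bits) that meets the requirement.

15 bits

Number of steps required ≥ 8.192 V / 0.423 mV = 19366.43.
Need 2^N ≥ 19366.43; 2^14 = 16384, 2^15 = 32768.
Minimum N = 15.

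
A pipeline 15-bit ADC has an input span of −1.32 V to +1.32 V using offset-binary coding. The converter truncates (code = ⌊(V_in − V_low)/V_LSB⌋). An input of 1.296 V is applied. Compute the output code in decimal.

Full-scale span = 2.64 V; LSB = 2.64/2^15 = 80.57 µV.
Input sits at 32470.109 steps above V_low.
Floor → code 32470.

code 32470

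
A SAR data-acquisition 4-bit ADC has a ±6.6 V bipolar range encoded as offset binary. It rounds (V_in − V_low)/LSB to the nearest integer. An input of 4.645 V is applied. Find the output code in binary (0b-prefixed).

code 0b1110 (decimal 14)

With 16 levels over 13.2 V, one step is 0.8250 V.
Input sits at 13.630 steps above V_low.
Round → code 14.
In binary (0b-prefixed): 0b1110.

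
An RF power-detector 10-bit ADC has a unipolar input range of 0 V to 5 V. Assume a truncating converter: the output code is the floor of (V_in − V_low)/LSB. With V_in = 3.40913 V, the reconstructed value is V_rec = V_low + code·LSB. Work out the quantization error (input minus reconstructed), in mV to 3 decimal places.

Step size: 5 V ÷ 2^10 = 4.883 mV.
(V_in − V_low)/LSB = (3.40913 − 0)/0.00488281 = 698.1898 → code 698 (floor).
Reconstructed: 3.4082031 V.
Difference: 0.000926875 V → 0.927 mV.

0.927 mV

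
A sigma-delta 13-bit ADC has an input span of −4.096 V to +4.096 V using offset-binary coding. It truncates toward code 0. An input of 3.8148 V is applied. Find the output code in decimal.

Full-scale span = 8.192 V; LSB = 8.192/2^13 = 1.000 mV.
(V_in − V_low)/LSB = (3.8148 − (−4.096)) / 0.001 = 7910.800.
So the output code is 7910.

code 7910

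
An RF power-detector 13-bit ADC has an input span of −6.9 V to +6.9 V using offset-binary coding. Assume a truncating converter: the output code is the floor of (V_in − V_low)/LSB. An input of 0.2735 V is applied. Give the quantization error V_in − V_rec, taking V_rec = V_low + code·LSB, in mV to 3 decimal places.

0.600 mV

Step size: 13.8 V ÷ 2^13 = 1.685 mV.
Scaled input = 4258.3559 LSBs, so code = 4258.
V_rec = (−6.9) + 4258·0.00168457 = 0.27290039 V.
V_in − V_rec = 0.000599609 V = 0.600 mV.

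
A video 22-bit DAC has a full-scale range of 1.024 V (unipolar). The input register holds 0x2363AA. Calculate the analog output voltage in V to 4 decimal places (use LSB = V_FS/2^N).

0.5662 V

LSB = 1.024 V / 2^22 = 0.24 µV.
Code 0x2363AA = 2319274 decimal.
V_out = 0 + 2319274 × 2.44141e-07 V = 0.566229 V.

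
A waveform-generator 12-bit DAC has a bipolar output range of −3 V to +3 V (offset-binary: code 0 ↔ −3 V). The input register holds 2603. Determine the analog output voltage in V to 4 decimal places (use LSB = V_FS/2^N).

0.8130 V

LSB = 6 V / 2^12 = 1.465 mV.
V_out = (−3) + 2603 × 0.00146484 V = 0.812988 V.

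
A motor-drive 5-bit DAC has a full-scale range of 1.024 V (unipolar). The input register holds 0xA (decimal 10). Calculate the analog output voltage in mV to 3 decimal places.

LSB = 1.024 V / 2^5 = 32.000 mV.
Code 0xA = 10 decimal.
V_out = 0 + 10 × 0.032 V = 0.32 V.
= 320.000 mV.

320.000 mV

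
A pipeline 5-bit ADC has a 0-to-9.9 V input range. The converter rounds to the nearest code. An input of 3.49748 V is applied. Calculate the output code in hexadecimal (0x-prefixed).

code 0xB (decimal 11)

With 32 levels over 9.9 V, one step is 309.375 mV.
(3.49748 − 0) / 0.309375 = 11.305 LSBs.
round(11.305) = 11.
In hexadecimal (0x-prefixed): 0xB.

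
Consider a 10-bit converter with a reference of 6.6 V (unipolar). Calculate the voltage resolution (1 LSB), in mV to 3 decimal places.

6.445 mV

Full-scale span = 6.6 V.
LSB = 6.6 / 2^10 = 6.6 / 1024 = 0.00644531 V = 6.445 mV.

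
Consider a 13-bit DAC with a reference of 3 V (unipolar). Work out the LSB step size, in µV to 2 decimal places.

Full-scale span = 3 V.
LSB = 3 / 2^13 = 3 / 8192 = 0.000366211 V = 366.21 µV.

366.21 µV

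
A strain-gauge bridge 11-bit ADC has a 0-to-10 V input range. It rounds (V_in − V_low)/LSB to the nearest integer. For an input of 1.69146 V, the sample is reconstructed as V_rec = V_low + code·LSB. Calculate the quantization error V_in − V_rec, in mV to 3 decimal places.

LSB = 10/2^11 = 4.883 mV.
(1.69146 − 0)/0.00488281 = 346.4110; round gives code 346.
V_rec = 0 + 346·0.00488281 = 1.6894531 V.
Error = 1.69146 − 1.6894531 = 0.00200687 V = 2.007 mV.

2.007 mV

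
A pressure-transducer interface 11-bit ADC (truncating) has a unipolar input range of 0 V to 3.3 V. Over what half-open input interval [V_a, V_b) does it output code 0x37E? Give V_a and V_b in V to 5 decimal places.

LSB = 3.3/2^11 = 1.611 mV.
Code 0x37E = 894 decimal.
V_a = V_low + 894·LSB = 1.44053 V; V_b = V_low + 895·LSB = 1.44214 V.

[1.44053 V, 1.44214 V)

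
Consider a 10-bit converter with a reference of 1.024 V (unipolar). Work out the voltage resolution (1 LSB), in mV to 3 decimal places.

Full-scale span = 1.024 V.
LSB = 1.024 / 2^10 = 1.024 / 1024 = 0.001 V = 1.000 mV.

1.000 mV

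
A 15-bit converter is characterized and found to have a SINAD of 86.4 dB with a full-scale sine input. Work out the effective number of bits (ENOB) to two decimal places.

ENOB = (SINAD − 1.76) / 6.02 = (86.4 − 1.76)/6.02 = 14.060.

14.06 bits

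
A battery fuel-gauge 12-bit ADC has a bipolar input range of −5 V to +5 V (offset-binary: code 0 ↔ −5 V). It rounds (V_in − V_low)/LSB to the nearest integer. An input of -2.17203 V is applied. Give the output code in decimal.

Full-scale span = 10 V; LSB = 10/2^12 = 2.441 mV.
Input sits at 1158.337 steps above V_low.
Round → code 1158.

code 1158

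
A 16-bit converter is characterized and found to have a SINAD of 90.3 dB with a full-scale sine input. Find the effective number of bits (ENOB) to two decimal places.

14.71 bits

ENOB = (SINAD − 1.76) / 6.02 = (90.3 − 1.76)/6.02 = 14.708.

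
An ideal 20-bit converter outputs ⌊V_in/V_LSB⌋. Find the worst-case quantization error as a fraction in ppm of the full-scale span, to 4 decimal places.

Truncating → worst-case error = 1 LSB = V_FS/2^20, so 1e+06/1048576 = 0.953674 ppm of full scale.

0.9537 ppm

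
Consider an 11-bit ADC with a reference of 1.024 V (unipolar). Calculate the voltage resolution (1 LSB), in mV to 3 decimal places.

0.500 mV

Full-scale span = 1.024 V.
LSB = 1.024 / 2^11 = 1.024 / 2048 = 0.0005 V = 0.500 mV.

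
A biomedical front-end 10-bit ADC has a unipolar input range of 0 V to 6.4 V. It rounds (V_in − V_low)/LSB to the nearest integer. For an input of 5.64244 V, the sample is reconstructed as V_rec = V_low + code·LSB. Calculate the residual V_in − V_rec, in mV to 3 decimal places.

-1.310 mV

One LSB is 6.4 V / 1024 = 6.250 mV.
Scaled input = 902.7904 LSBs, so code = 903.
V_rec = 0 + 903·0.00625 = 5.64375 V.
Difference: -0.00131 V → -1.310 mV.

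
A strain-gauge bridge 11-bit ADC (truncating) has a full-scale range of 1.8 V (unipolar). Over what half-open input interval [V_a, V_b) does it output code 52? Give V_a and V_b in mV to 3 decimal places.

[45.703 mV, 46.582 mV)

LSB = 1.8/2^11 = 0.879 mV.
V_a = V_low + 52·LSB = 0.0457031 V; V_b = V_low + 53·LSB = 0.046582 V.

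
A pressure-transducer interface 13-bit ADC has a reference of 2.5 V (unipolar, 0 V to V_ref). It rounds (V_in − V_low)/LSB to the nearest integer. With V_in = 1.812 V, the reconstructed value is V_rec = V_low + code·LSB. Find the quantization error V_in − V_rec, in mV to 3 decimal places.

-0.134 mV

One LSB is 2.5 V / 8192 = 305.18 µV.
Scaled input = 5937.5616 LSBs, so code = 5938.
V_rec = 0 + 5938·0.000305176 = 1.8121338 V.
Difference: -0.000133789 V → -0.134 mV.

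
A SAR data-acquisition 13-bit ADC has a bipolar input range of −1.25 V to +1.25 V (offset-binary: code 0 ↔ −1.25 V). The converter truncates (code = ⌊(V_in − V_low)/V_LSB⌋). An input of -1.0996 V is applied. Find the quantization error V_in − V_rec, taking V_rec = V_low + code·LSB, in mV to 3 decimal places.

0.254 mV

One LSB is 2.5 V / 8192 = 305.18 µV.
(-1.0996 − (−1.25))/0.000305176 = 492.8307; ⌊·⌋ gives code 492.
V_rec = (−1.25) + 492·0.000305176 = -1.0998535 V.
Difference: 0.000253516 V → 0.254 mV.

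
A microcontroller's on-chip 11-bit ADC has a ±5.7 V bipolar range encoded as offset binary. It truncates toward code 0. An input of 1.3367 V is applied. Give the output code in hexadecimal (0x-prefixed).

LSB = 11.4 V / 2048 = 5.566 mV.
(1.3367 − (−5.7)) / 0.00556641 = 1264.137 LSBs.
⌊·⌋(1264.137) = 1264.
In hexadecimal (0x-prefixed): 0x4F0.

code 0x4F0 (decimal 1264)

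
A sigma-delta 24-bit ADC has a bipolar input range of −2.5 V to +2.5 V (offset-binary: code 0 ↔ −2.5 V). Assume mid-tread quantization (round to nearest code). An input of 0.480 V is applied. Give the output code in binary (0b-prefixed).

code 0b100110001001001101110101 (decimal 9999221)

Full-scale span = 5 V; LSB = 5/2^24 = 0.30 µV.
Input sits at 9999220.736 steps above V_low.
So the output code is 9999221.
In binary (0b-prefixed): 0b100110001001001101110101.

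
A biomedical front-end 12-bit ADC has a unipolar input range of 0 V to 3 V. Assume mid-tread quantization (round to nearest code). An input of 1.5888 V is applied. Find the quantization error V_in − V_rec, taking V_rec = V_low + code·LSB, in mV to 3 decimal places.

Step size: 3 V ÷ 2^12 = 0.732 mV.
(V_in − V_low)/LSB = (1.5888 − 0)/0.000732422 = 2169.2416 → code 2169 (round).
V_rec = 0 + 2169·0.000732422 = 1.588623 V.
Difference: 0.000176953 V → 0.177 mV.

0.177 mV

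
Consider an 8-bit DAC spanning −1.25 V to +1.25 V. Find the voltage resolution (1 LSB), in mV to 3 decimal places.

Full-scale span = 2.5 V.
LSB = 2.5 / 2^8 = 2.5 / 256 = 0.00976562 V = 9.766 mV.

9.766 mV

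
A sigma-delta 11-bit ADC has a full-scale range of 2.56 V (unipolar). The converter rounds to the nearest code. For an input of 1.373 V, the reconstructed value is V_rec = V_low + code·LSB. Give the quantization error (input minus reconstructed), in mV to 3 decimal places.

0.500 mV

Step size: 2.56 V ÷ 2^11 = 1.250 mV.
(1.373 − 0)/0.00125 = 1098.4000; round gives code 1098.
Reconstructed: 1.3725 V.
V_in − V_rec = 0.0005 V = 0.500 mV.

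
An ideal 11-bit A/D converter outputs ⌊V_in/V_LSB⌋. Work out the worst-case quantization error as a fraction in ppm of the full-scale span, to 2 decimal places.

488.28 ppm

Truncating → worst-case error = 1 LSB = V_FS/2^11, so 1e+06/2048 = 488.281 ppm of full scale.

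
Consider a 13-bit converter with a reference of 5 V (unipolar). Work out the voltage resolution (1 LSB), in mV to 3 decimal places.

0.610 mV

Full-scale span = 5 V.
LSB = 5 / 2^13 = 5 / 8192 = 0.000610352 V = 0.610 mV.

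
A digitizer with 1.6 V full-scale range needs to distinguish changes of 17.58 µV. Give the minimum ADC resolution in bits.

Number of steps required ≥ 1.6 V / 17.58 µV = 91012.51.
Need 2^N ≥ 91012.51; 2^16 = 65536, 2^17 = 131072.
Minimum N = 17.

17 bits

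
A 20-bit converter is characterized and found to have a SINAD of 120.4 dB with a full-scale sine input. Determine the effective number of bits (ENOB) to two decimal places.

19.71 bits

ENOB = (SINAD − 1.76) / 6.02 = (120.4 − 1.76)/6.02 = 19.708.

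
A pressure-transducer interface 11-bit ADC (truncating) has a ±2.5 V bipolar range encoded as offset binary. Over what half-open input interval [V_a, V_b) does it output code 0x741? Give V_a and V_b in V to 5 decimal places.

LSB = 5/2^11 = 2.441 mV.
Code 0x741 = 1857 decimal.
V_a = V_low + 1857·LSB = 2.03369 V; V_b = V_low + 1858·LSB = 2.03613 V.

[2.03369 V, 2.03613 V)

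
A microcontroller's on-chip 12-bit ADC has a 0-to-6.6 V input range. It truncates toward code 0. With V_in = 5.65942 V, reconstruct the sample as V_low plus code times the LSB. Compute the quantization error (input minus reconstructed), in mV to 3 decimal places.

0.436 mV

Step size: 6.6 V ÷ 2^12 = 1.611 mV.
Scaled input = 3512.2704 LSBs, so code = 3512.
Code 3512 maps back to 0 + 3512×0.00161133 V = 5.6589844 V.
Error = 5.65942 − 5.6589844 = 0.000435625 V = 0.436 mV.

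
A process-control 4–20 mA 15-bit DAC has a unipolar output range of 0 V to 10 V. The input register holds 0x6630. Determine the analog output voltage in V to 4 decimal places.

LSB = 10 V / 2^15 = 305.18 µV.
Code 0x6630 = 26160 decimal.
V_out = 0 + 26160 × 0.000305176 V = 7.9834 V.

7.9834 V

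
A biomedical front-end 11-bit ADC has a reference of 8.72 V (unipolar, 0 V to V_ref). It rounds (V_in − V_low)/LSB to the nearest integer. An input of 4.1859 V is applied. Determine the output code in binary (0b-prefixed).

code 0b1111010111 (decimal 983)

Full-scale span = 8.72 V; LSB = 8.72/2^11 = 4.258 mV.
(4.1859 − 0) / 0.00425781 = 983.110 LSBs.
Round → code 983.
In binary (0b-prefixed): 0b1111010111.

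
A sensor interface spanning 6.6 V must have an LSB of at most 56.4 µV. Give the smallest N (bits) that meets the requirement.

Number of steps required ≥ 6.6 V / 56.4 µV = 117021.28.
Need 2^N ≥ 117021.28; 2^16 = 65536, 2^17 = 131072.
Minimum N = 17.

17 bits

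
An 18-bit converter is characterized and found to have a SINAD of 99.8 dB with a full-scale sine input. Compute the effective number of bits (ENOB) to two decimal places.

16.29 bits

ENOB = (SINAD − 1.76) / 6.02 = (99.8 − 1.76)/6.02 = 16.286.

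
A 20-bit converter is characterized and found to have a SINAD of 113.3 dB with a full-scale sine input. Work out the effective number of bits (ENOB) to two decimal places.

ENOB = (SINAD − 1.76) / 6.02 = (113.3 − 1.76)/6.02 = 18.528.

18.53 bits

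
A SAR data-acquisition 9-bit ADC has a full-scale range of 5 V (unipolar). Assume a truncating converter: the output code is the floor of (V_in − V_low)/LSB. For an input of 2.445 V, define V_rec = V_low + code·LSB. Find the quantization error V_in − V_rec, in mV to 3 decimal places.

One LSB is 5 V / 512 = 9.766 mV.
Scaled input = 250.3680 LSBs, so code = 250.
Reconstructed: 2.4414062 V.
V_in − V_rec = 0.00359375 V = 3.594 mV.

3.594 mV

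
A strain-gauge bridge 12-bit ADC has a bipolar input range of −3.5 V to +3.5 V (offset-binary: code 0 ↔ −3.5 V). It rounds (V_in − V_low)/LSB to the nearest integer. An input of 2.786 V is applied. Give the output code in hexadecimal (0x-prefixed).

Full-scale span = 7 V; LSB = 7/2^12 = 1.709 mV.
(V_in − V_low)/LSB = (2.786 − (−3.5)) / 0.00170898 = 3678.208.
Round → code 3678.
In hexadecimal (0x-prefixed): 0xE5E.

code 0xE5E (decimal 3678)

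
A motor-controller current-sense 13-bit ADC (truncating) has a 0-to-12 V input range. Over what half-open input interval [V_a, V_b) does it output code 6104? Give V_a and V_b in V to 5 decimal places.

[8.94141 V, 8.94287 V)

LSB = 12/2^13 = 1.465 mV.
V_a = V_low + 6104·LSB = 8.94141 V; V_b = V_low + 6105·LSB = 8.94287 V.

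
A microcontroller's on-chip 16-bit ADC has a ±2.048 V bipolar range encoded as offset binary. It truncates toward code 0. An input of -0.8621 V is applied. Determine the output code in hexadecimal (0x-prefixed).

Full-scale span = 4.096 V; LSB = 4.096/2^16 = 62.50 µV.
Input sits at 18974.400 steps above V_low.
So the output code is 18974.
In hexadecimal (0x-prefixed): 0x4A1E.

code 0x4A1E (decimal 18974)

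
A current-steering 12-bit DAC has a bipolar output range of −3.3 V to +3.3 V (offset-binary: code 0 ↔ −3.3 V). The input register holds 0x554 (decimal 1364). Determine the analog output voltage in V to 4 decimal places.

LSB = 6.6 V / 2^12 = 1.611 mV.
Code 0x554 = 1364 decimal.
V_out = (−3.3) + 1364 × 0.00161133 V = -1.10215 V.

-1.1021 V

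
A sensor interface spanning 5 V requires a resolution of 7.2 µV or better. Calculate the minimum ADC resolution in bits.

20 bits

Number of steps required ≥ 5 V / 7.2 µV = 694444.44.
Need 2^N ≥ 694444.44; 2^19 = 524288, 2^20 = 1048576.
Minimum N = 20.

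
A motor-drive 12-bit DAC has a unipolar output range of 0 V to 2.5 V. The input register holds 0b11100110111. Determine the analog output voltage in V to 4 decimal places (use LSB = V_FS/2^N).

1.1273 V

LSB = 2.5 V / 2^12 = 0.610 mV.
Code 0b11100110111 = 1847 decimal.
V_out = 0 + 1847 × 0.000610352 V = 1.12732 V.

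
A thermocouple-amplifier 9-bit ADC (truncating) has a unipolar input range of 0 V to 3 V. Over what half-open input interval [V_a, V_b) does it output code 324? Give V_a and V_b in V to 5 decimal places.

[1.89844 V, 1.90430 V)

LSB = 3/2^9 = 5.859 mV.
V_a = V_low + 324·LSB = 1.89844 V; V_b = V_low + 325·LSB = 1.9043 V.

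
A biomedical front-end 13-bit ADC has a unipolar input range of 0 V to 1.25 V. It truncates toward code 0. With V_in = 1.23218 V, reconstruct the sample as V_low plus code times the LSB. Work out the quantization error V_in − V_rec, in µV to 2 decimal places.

32.78 µV

LSB = 1.25/2^13 = 152.59 µV.
(1.23218 − 0)/0.000152588 = 8075.2148; ⌊·⌋ gives code 8075.
Reconstructed: 1.2321472 V.
Error = 1.23218 − 1.2321472 = 3.27832e-05 V = 32.78 µV.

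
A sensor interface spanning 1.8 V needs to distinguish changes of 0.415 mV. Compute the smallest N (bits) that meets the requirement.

Number of steps required ≥ 1.8 V / 0.415 mV = 4337.35.
Need 2^N ≥ 4337.35; 2^12 = 4096, 2^13 = 8192.
Minimum N = 13.

13 bits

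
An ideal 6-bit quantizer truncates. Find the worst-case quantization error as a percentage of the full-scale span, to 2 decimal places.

Truncating → worst-case error = 1 LSB = V_FS/2^6, so 100/64 = 1.5625 % of full scale.

1.56 %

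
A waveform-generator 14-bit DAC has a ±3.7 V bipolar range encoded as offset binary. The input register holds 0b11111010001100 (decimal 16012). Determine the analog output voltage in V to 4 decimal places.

LSB = 7.4 V / 2^14 = 451.66 µV.
Code 0b11111010001100 = 16012 decimal.
V_out = (−3.7) + 16012 × 0.00045166 V = 3.53198 V.

3.5320 V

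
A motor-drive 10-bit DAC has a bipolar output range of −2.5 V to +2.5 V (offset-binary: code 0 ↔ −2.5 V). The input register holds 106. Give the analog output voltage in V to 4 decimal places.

LSB = 5 V / 2^10 = 4.883 mV.
V_out = (−2.5) + 106 × 0.00488281 V = -1.98242 V.

-1.9824 V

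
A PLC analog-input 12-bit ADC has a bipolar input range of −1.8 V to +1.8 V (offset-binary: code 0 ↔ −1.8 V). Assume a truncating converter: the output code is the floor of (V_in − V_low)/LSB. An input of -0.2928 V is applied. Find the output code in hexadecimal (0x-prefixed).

Full-scale span = 3.6 V; LSB = 3.6/2^12 = 0.879 mV.
Input sits at 1714.859 steps above V_low.
Floor → code 1714.
In hexadecimal (0x-prefixed): 0x6B2.

code 0x6B2 (decimal 1714)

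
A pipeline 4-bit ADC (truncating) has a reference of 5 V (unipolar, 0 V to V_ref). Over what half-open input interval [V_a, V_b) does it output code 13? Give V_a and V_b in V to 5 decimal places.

LSB = 5/2^4 = 312.500 mV.
V_a = V_low + 13·LSB = 4.0625 V; V_b = V_low + 14·LSB = 4.375 V.

[4.06250 V, 4.37500 V)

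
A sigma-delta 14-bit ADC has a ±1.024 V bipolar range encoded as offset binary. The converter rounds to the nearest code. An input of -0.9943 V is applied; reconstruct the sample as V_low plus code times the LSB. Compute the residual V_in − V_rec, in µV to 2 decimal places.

LSB = 2.048/2^14 = 125.00 µV.
Scaled input = 237.6000 LSBs, so code = 238.
Code 238 maps back to (−1.024) + 238×0.000125 V = -0.99425 V.
V_in − V_rec = -5e-05 V = -50.00 µV.

-50.00 µV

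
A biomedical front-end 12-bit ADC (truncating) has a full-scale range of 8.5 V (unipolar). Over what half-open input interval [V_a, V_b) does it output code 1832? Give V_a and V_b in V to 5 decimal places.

LSB = 8.5/2^12 = 2.075 mV.
V_a = V_low + 1832·LSB = 3.80176 V; V_b = V_low + 1833·LSB = 3.80383 V.

[3.80176 V, 3.80383 V)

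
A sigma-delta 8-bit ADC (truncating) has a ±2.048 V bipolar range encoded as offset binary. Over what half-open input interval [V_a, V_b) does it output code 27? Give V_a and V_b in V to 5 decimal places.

[-1.61600 V, -1.60000 V)

LSB = 4.096/2^8 = 16.000 mV.
V_a = V_low + 27·LSB = -1.616 V; V_b = V_low + 28·LSB = -1.6 V.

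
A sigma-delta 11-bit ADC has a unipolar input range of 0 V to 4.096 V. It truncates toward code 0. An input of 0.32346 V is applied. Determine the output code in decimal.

Full-scale span = 4.096 V; LSB = 4.096/2^11 = 2.000 mV.
Input sits at 161.730 steps above V_low.
So the output code is 161.

code 161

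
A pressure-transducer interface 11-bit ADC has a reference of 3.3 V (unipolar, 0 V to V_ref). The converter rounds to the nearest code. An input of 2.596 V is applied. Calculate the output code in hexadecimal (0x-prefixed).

code 0x64B (decimal 1611)

LSB = 3.3 V / 2048 = 1.611 mV.
(V_in − V_low)/LSB = (2.596 − 0) / 0.00161133 = 1611.093.
round(1611.093) = 1611.
In hexadecimal (0x-prefixed): 0x64B.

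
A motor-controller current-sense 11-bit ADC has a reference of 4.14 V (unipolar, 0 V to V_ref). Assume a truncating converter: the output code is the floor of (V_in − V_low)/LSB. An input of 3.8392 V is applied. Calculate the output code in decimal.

LSB = 4.14 V / 2048 = 2.021 mV.
Input sits at 1899.198 steps above V_low.
Floor → code 1899.

code 1899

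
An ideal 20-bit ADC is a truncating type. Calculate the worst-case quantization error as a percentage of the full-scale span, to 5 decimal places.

Truncating → worst-case error = 1 LSB = V_FS/2^20, so 100/1048576 = 9.53674e-05 % of full scale.

0.00010 %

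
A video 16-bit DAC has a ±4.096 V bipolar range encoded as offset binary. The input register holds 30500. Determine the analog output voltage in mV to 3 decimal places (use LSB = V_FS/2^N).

LSB = 8.192 V / 2^16 = 125.00 µV.
V_out = (−4.096) + 30500 × 0.000125 V = -0.2835 V.
= -283.500 mV.

-283.500 mV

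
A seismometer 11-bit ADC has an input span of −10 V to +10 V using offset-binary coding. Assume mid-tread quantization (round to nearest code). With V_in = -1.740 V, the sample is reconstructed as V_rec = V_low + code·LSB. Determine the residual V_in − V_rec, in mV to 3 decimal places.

Step size: 20 V ÷ 2^11 = 9.766 mV.
(V_in − V_low)/LSB = (-1.740 − (−10))/0.00976562 = 845.8240 → code 846 (round).
Reconstructed: -1.7382812 V.
Difference: -0.00171875 V → -1.719 mV.

-1.719 mV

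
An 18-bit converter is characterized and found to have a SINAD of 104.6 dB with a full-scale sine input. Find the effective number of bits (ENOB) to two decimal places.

ENOB = (SINAD − 1.76) / 6.02 = (104.6 − 1.76)/6.02 = 17.083.

17.08 bits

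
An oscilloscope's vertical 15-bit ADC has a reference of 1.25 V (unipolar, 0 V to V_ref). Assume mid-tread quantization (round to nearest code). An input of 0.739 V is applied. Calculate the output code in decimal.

code 19372

LSB = 1.25 V / 32768 = 38.15 µV.
(0.739 − 0) / 3.8147e-05 = 19372.442 LSBs.
So the output code is 19372.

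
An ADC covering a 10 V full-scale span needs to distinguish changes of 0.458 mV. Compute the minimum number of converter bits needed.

15 bits

Number of steps required ≥ 10 V / 0.458 mV = 21834.06.
Need 2^N ≥ 21834.06; 2^14 = 16384, 2^15 = 32768.
Minimum N = 15.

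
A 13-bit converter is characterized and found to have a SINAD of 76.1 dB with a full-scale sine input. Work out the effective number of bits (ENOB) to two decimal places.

ENOB = (SINAD − 1.76) / 6.02 = (76.1 − 1.76)/6.02 = 12.349.

12.35 bits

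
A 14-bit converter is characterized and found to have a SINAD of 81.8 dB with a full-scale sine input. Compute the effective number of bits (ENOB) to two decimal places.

ENOB = (SINAD − 1.76) / 6.02 = (81.8 − 1.76)/6.02 = 13.296.

13.30 bits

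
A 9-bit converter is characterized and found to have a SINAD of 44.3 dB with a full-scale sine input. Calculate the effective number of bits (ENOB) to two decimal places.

7.07 bits

ENOB = (SINAD − 1.76) / 6.02 = (44.3 − 1.76)/6.02 = 7.066.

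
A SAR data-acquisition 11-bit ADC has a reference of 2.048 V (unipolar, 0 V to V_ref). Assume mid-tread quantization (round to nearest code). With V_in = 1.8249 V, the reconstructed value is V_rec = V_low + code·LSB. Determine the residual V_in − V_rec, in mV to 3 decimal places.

One LSB is 2.048 V / 2048 = 1.000 mV.
(1.8249 − 0)/0.001 = 1824.9000; round gives code 1825.
V_rec = 0 + 1825·0.001 = 1.825 V.
Difference: -0.0001 V → -0.100 mV.

-0.100 mV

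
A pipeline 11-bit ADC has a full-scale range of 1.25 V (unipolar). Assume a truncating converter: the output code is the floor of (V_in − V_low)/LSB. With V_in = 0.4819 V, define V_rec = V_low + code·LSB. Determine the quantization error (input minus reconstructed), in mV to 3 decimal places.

0.333 mV

Step size: 1.25 V ÷ 2^11 = 0.610 mV.
(0.4819 − 0)/0.000610352 = 789.5450; ⌊·⌋ gives code 789.
Reconstructed: 0.48156738 V.
Difference: 0.000332617 V → 0.333 mV.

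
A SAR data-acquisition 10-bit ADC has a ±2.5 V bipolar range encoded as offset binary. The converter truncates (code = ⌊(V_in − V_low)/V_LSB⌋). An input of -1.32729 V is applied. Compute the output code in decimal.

code 240

LSB = 5 V / 1024 = 4.883 mV.
(-1.32729 − (−2.5)) / 0.00488281 = 240.171 LSBs.
So the output code is 240.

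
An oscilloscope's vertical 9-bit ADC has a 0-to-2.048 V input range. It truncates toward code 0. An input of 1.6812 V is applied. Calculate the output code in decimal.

code 420

With 512 levels over 2.048 V, one step is 4.000 mV.
(1.6812 − 0) / 0.004 = 420.300 LSBs.
So the output code is 420.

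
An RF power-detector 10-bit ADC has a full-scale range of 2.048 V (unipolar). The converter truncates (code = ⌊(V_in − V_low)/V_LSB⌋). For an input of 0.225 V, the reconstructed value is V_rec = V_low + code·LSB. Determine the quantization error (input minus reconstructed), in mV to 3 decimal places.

1.000 mV

One LSB is 2.048 V / 1024 = 2.000 mV.
(0.225 − 0)/0.002 = 112.5000; ⌊·⌋ gives code 112.
Reconstructed: 0.224 V.
Difference: 0.001 V → 1.000 mV.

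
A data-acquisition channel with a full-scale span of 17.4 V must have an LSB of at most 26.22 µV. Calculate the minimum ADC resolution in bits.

20 bits

Number of steps required ≥ 17.4 V / 26.22 µV = 663615.56.
Need 2^N ≥ 663615.56; 2^19 = 524288, 2^20 = 1048576.
Minimum N = 20.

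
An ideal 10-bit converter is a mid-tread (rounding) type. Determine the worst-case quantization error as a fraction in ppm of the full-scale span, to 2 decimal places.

Rounding → worst-case error = ½ LSB = V_FS/2^11, so 1e+06/2048 = 488.281 ppm of full scale.

488.28 ppm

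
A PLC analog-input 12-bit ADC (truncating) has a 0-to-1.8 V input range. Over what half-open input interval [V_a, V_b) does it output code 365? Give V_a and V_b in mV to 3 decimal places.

LSB = 1.8/2^12 = 439.45 µV.
V_a = V_low + 365·LSB = 0.1604 V; V_b = V_low + 366·LSB = 0.16084 V.

[160.400 mV, 160.840 mV)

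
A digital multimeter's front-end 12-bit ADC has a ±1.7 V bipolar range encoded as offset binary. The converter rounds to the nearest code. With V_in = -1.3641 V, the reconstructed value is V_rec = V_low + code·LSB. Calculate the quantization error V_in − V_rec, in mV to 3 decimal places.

One LSB is 3.4 V / 4096 = 0.830 mV.
(-1.3641 − (−1.7))/0.000830078 = 404.6607; round gives code 405.
Reconstructed: -1.3638184 V.
Difference: -0.000281641 V → -0.282 mV.

-0.282 mV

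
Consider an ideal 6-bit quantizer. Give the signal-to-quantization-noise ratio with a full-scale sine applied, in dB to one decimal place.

SNR ≈ 6.02·N + 1.76 dB = 6.02·6 + 1.76 = 37.88 dB.

37.9 dB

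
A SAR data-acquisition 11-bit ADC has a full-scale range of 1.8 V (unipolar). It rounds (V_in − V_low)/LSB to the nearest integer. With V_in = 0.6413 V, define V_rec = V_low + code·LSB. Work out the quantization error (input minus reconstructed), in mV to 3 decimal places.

LSB = 1.8/2^11 = 0.879 mV.
Scaled input = 729.6569 LSBs, so code = 730.
Code 730 maps back to 0 + 730×0.000878906 V = 0.64160156 V.
Error = 0.6413 − 0.64160156 = -0.000301563 V = -0.302 mV.

-0.302 mV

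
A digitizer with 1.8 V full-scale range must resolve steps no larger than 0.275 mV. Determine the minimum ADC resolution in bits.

13 bits

Number of steps required ≥ 1.8 V / 0.275 mV = 6545.45.
Need 2^N ≥ 6545.45; 2^12 = 4096, 2^13 = 8192.
Minimum N = 13.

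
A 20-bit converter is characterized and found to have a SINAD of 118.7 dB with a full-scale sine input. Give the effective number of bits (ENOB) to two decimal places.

ENOB = (SINAD − 1.76) / 6.02 = (118.7 − 1.76)/6.02 = 19.425.

19.43 bits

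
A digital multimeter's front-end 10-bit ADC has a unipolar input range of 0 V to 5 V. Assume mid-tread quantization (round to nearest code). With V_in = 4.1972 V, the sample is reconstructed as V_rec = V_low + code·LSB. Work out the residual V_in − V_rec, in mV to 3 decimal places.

One LSB is 5 V / 1024 = 4.883 mV.
Scaled input = 859.5866 LSBs, so code = 860.
V_rec = 0 + 860·0.00488281 = 4.1992188 V.
Error = 4.1972 − 4.1992188 = -0.00201875 V = -2.019 mV.

-2.019 mV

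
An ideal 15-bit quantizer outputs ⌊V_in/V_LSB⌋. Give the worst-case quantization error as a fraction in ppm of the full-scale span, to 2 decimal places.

Truncating → worst-case error = 1 LSB = V_FS/2^15, so 1e+06/32768 = 30.5176 ppm of full scale.

30.52 ppm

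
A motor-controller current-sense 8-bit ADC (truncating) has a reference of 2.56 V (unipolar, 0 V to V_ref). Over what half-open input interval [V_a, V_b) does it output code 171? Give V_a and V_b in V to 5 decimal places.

LSB = 2.56/2^8 = 10.000 mV.
V_a = V_low + 171·LSB = 1.71 V; V_b = V_low + 172·LSB = 1.72 V.

[1.71000 V, 1.72000 V)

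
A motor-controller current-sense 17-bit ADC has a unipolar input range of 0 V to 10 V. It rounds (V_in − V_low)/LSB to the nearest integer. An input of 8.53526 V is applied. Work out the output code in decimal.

code 111873

Full-scale span = 10 V; LSB = 10/2^17 = 76.29 µV.
Input sits at 111873.360 steps above V_low.
Round → code 111873.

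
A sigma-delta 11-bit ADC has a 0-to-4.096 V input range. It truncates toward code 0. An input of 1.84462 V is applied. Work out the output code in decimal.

LSB = 4.096 V / 2048 = 2.000 mV.
Input sits at 922.310 steps above V_low.
⌊·⌋(922.310) = 922.

code 922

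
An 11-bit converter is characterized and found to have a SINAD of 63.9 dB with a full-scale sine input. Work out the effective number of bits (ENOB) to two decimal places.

ENOB = (SINAD − 1.76) / 6.02 = (63.9 − 1.76)/6.02 = 10.322.

10.32 bits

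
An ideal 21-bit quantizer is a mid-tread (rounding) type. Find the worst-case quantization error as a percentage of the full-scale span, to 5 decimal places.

0.00002 %

Rounding → worst-case error = ½ LSB = V_FS/2^22, so 100/4194304 = 2.38419e-05 % of full scale.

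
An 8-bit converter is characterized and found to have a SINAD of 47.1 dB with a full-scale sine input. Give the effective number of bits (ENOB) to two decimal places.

7.53 bits

ENOB = (SINAD − 1.76) / 6.02 = (47.1 − 1.76)/6.02 = 7.532.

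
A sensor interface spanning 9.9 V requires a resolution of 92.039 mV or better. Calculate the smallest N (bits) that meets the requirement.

7 bits

Number of steps required ≥ 9.9 V / 92.039 mV = 107.56.
Need 2^N ≥ 107.56; 2^6 = 64, 2^7 = 128.
Minimum N = 7.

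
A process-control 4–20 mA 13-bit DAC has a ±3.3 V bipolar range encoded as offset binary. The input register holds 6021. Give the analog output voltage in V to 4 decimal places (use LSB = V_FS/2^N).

1.5509 V

LSB = 6.6 V / 2^13 = 0.806 mV.
V_out = (−3.3) + 6021 × 0.000805664 V = 1.5509 V.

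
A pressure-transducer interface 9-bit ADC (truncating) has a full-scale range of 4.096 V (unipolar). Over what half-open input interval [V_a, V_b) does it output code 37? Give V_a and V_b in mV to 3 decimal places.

LSB = 4.096/2^9 = 8.000 mV.
V_a = V_low + 37·LSB = 0.296 V; V_b = V_low + 38·LSB = 0.304 V.

[296.000 mV, 304.000 mV)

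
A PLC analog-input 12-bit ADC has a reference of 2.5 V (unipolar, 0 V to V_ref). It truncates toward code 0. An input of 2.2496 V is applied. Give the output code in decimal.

Full-scale span = 2.5 V; LSB = 2.5/2^12 = 0.610 mV.
(V_in − V_low)/LSB = (2.2496 − 0) / 0.000610352 = 3685.745.
Floor → code 3685.

code 3685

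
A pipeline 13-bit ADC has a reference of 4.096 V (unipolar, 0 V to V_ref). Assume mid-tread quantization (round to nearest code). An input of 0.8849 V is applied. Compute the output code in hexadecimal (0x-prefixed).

Full-scale span = 4.096 V; LSB = 4.096/2^13 = 0.500 mV.
(0.8849 − 0) / 0.0005 = 1769.800 LSBs.
So the output code is 1770.
In hexadecimal (0x-prefixed): 0x6EA.

code 0x6EA (decimal 1770)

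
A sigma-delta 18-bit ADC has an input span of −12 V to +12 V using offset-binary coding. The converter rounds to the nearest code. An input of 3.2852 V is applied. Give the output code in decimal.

Full-scale span = 24 V; LSB = 24/2^18 = 91.55 µV.
Input sits at 166955.145 steps above V_low.
Round → code 166955.

code 166955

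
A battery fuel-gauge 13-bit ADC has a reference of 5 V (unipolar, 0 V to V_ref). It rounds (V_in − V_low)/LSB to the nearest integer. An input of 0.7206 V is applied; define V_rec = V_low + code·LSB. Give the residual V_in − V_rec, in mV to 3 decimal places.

-0.225 mV

LSB = 5/2^13 = 0.610 mV.
(0.7206 − 0)/0.000610352 = 1180.6310; round gives code 1181.
Reconstructed: 0.7208252 V.
Difference: -0.000225195 V → -0.225 mV.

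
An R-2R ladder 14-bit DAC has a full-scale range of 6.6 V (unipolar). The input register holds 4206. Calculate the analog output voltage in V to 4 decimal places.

1.6943 V

LSB = 6.6 V / 2^14 = 402.83 µV.
V_out = 0 + 4206 × 0.000402832 V = 1.69431 V.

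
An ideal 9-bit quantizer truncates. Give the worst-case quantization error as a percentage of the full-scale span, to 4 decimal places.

Truncating → worst-case error = 1 LSB = V_FS/2^9, so 100/512 = 0.195312 % of full scale.

0.1953 %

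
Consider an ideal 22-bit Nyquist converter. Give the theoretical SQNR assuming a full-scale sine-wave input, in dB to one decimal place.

SNR ≈ 6.02·N + 1.76 dB = 6.02·22 + 1.76 = 134.20 dB.

134.2 dB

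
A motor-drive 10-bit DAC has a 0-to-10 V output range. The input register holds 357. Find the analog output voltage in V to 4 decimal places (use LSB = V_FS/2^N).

LSB = 10 V / 2^10 = 9.766 mV.
V_out = 0 + 357 × 0.00976562 V = 3.48633 V.

3.4863 V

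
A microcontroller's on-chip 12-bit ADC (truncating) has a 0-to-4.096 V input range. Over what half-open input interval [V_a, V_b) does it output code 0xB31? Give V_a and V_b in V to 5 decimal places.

[2.86500 V, 2.86600 V)

LSB = 4.096/2^12 = 1.000 mV.
Code 0xB31 = 2865 decimal.
V_a = V_low + 2865·LSB = 2.865 V; V_b = V_low + 2866·LSB = 2.866 V.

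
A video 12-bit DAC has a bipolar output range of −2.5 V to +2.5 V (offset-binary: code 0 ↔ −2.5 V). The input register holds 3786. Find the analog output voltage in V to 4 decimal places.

2.1216 V

LSB = 5 V / 2^12 = 1.221 mV.
V_out = (−2.5) + 3786 × 0.0012207 V = 2.12158 V.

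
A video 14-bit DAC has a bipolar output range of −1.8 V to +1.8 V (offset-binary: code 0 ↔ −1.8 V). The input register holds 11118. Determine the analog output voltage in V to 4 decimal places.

LSB = 3.6 V / 2^14 = 219.73 µV.
V_out = (−1.8) + 11118 × 0.000219727 V = 0.64292 V.

0.6429 V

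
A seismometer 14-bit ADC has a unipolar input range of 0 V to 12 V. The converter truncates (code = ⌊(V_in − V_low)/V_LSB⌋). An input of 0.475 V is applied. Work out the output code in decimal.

Full-scale span = 12 V; LSB = 12/2^14 = 0.732 mV.
Input sits at 648.533 steps above V_low.
Floor → code 648.

code 648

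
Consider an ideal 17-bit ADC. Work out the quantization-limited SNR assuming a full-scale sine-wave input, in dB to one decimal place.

104.1 dB

SNR ≈ 6.02·N + 1.76 dB = 6.02·17 + 1.76 = 104.10 dB.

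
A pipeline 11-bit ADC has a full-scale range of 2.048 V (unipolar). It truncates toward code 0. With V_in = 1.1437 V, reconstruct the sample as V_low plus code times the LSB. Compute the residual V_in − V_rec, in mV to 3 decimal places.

0.700 mV

One LSB is 2.048 V / 2048 = 1.000 mV.
(1.1437 − 0)/0.001 = 1143.7000; ⌊·⌋ gives code 1143.
V_rec = 0 + 1143·0.001 = 1.143 V.
V_in − V_rec = 0.0007 V = 0.700 mV.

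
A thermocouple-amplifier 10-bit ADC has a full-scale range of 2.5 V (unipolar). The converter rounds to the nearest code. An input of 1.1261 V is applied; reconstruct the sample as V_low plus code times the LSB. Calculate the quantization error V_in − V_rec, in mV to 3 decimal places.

0.612 mV

LSB = 2.5/2^10 = 2.441 mV.
(V_in − V_low)/LSB = (1.1261 − 0)/0.00244141 = 461.2506 → code 461 (round).
Code 461 maps back to 0 + 461×0.00244141 V = 1.1254883 V.
Error = 1.1261 − 1.1254883 = 0.000611719 V = 0.612 mV.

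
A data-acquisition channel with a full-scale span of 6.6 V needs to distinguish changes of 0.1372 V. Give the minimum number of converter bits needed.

6 bits

Number of steps required ≥ 6.6 V / 0.1372 V = 48.10.
Need 2^N ≥ 48.10; 2^5 = 32, 2^6 = 64.
Minimum N = 6.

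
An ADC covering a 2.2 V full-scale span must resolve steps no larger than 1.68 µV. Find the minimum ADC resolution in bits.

Number of steps required ≥ 2.2 V / 1.68 µV = 1309523.81.
Need 2^N ≥ 1309523.81; 2^20 = 1048576, 2^21 = 2097152.
Minimum N = 21.

21 bits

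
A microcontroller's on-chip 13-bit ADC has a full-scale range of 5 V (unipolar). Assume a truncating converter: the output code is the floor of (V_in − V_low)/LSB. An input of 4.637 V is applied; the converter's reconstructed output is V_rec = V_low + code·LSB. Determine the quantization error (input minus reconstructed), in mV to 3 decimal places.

Step size: 5 V ÷ 2^13 = 0.610 mV.
(4.637 − 0)/0.000610352 = 7597.2608; ⌊·⌋ gives code 7597.
Reconstructed: 4.6368408 V.
Error = 4.637 − 4.6368408 = 0.00015918 V = 0.159 mV.

0.159 mV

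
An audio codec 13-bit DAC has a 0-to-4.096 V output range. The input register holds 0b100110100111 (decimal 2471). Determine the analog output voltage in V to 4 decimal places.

LSB = 4.096 V / 2^13 = 0.500 mV.
Code 0b100110100111 = 2471 decimal.
V_out = 0 + 2471 × 0.0005 V = 1.2355 V.

1.2355 V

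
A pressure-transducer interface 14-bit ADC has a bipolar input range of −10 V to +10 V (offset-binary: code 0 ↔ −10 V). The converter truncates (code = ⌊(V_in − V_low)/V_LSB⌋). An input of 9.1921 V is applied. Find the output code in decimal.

Full-scale span = 20 V; LSB = 20/2^14 = 1.221 mV.
(9.1921 − (−10)) / 0.0012207 = 15722.168 LSBs.
Floor → code 15722.

code 15722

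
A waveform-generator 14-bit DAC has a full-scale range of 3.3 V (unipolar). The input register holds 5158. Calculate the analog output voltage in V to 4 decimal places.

LSB = 3.3 V / 2^14 = 201.42 µV.
V_out = 0 + 5158 × 0.000201416 V = 1.0389 V.

1.0389 V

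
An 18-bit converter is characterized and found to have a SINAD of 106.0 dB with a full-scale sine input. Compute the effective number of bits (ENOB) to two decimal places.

17.32 bits

ENOB = (SINAD − 1.76) / 6.02 = (106.0 − 1.76)/6.02 = 17.316.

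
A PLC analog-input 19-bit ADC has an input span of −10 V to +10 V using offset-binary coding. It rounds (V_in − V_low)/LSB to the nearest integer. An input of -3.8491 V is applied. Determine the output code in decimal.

Full-scale span = 20 V; LSB = 20/2^19 = 38.15 µV.
Input sits at 161242.153 steps above V_low.
So the output code is 161242.

code 161242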